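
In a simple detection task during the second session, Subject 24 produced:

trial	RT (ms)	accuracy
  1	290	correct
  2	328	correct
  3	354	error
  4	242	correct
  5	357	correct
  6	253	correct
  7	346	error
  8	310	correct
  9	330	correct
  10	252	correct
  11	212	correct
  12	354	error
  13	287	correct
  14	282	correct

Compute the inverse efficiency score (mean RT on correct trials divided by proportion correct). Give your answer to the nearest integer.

364 ms

Correct trials (n=11): 290, 328, 242, 357, 253, 310, 330, 252, 212, 287, 282
Mean correct RT = 3143/11 = 285.7273 ms
Proportion correct = 11/14
IES = 285.7273 / (11/14) = 363.653 ms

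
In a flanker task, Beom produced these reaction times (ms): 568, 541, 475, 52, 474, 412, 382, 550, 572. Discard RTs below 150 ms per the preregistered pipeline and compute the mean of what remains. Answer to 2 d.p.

Excluded: 52
Retained (n=8): Σ = 3974
Mean = 3974/8 = 496.7500

496.75 ms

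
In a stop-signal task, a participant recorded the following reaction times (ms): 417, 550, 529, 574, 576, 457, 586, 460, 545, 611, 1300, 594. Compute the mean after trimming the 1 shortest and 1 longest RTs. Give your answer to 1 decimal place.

Sorted: 417, 457, 460, 529, 545, 550, 574, 576, 586, 594, 611, 1300
Drop lowest 1 (417) and highest 1 (1300)
Remaining (n=10): Σ = 5482, mean = 5482/10 = 548.200

548.2 ms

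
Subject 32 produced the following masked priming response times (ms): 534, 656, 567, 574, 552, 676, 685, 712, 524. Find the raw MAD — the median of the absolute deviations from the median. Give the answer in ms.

50 ms

Sorted: 524, 534, 552, 567, 574, 656, 676, 685, 712 → median = 574
|x − 574|: 40, 82, 7, 0, 22, 102, 111, 138, 50
Sorted deviations: 0, 7, 22, 40, 50, 82, 102, 111, 138 → MAD = 50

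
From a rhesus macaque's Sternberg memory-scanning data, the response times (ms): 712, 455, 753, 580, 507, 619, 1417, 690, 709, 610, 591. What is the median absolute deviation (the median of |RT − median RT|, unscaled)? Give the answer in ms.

Sorted: 455, 507, 580, 591, 610, 619, 690, 709, 712, 753, 1417 → median = 619
|x − 619|: 93, 164, 134, 39, 112, 0, 798, 71, 90, 9, 28
Sorted deviations: 0, 9, 28, 39, 71, 90, 93, 112, 134, 164, 798 → MAD = 90

90 ms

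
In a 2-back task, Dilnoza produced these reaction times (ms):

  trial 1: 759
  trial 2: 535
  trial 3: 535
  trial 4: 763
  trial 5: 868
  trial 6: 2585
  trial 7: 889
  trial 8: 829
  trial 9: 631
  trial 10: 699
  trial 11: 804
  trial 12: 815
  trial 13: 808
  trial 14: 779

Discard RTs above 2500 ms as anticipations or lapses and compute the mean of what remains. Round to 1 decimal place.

747.2 ms

Excluded: 2585
Retained (n=13): Σ = 9714
Mean = 9714/13 = 747.2308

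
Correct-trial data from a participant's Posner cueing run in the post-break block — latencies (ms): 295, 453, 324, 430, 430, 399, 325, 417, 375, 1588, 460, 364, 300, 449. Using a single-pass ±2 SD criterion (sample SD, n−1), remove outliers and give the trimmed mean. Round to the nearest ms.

n = 14, ΣRT = 6609, M = 472.071
Σ(x−M)² = 1383870.93; s = √(1383870.93/13) = 326.269
Cutoffs: 472.071 ± 2·326.269 → [-180.5, 1124.6]
Outside: 1588 → excluded.
Retained (n=13): Σ = 5021, mean = 5021/13 = 386.231

386 ms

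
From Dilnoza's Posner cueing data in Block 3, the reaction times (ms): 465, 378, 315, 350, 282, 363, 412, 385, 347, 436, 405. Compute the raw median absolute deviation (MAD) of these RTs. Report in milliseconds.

Sorted: 282, 315, 347, 350, 363, 378, 385, 405, 412, 436, 465 → median = 378
|x − 378|: 87, 0, 63, 28, 96, 15, 34, 7, 31, 58, 27
Sorted deviations: 0, 7, 15, 27, 28, 31, 34, 58, 63, 87, 96 → MAD = 31

31 ms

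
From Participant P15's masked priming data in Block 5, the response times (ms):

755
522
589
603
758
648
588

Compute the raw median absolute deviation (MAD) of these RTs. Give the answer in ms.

Sorted: 522, 588, 589, 603, 648, 755, 758 → median = 603
|x − 603|: 152, 81, 14, 0, 155, 45, 15
Sorted deviations: 0, 14, 15, 45, 81, 152, 155 → MAD = 45

45 ms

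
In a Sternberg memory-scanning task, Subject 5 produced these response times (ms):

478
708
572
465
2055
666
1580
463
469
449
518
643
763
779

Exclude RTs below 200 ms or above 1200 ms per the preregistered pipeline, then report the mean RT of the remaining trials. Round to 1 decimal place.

Excluded: 1580, 2055
Retained (n=12): Σ = 6973
Mean = 6973/12 = 581.0833

581.1 ms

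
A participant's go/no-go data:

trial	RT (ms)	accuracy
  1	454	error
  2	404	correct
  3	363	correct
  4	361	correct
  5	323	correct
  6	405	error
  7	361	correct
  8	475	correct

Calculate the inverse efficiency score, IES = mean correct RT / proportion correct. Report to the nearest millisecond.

Correct trials (n=6): 404, 363, 361, 323, 361, 475
Mean correct RT = 2287/6 = 381.1667 ms
Proportion correct = 6/8
IES = 381.1667 / (6/8) = 508.222 ms

508 ms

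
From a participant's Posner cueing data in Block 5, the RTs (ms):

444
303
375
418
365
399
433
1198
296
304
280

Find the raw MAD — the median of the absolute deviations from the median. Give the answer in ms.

69 ms

Sorted: 280, 296, 303, 304, 365, 375, 399, 418, 433, 444, 1198 → median = 375
|x − 375|: 69, 72, 0, 43, 10, 24, 58, 823, 79, 71, 95
Sorted deviations: 0, 10, 24, 43, 58, 69, 71, 72, 79, 95, 823 → MAD = 69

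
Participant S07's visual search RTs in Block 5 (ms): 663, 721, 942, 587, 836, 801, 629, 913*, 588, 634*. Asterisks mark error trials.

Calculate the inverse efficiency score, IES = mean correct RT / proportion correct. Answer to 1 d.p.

901.1 ms

Correct trials (n=8): 663, 721, 942, 587, 836, 801, 629, 588
Mean correct RT = 5767/8 = 720.8750 ms
Proportion correct = 8/10
IES = 720.8750 / (8/10) = 901.094 ms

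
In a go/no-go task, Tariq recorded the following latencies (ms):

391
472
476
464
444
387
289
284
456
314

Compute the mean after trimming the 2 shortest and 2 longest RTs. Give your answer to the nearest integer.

Sorted: 284, 289, 314, 387, 391, 444, 456, 464, 472, 476
Drop lowest 2 (284, 289) and highest 2 (472, 476)
Remaining (n=6): Σ = 2456, mean = 2456/6 = 409.333

409 ms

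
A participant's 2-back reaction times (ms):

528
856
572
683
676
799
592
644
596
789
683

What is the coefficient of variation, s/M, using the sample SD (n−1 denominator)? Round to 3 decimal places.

0.154

n = 11, Σ = 7418, M = 674.3636
Σ(x−M)² = 107566.545; s = √(107566.545/10) = 103.7143
CV = 103.7143 / 674.3636 = 0.15380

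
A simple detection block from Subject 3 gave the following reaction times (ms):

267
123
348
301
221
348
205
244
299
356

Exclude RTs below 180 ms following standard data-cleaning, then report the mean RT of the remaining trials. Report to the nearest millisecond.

288 ms

Excluded: 123
Retained (n=9): Σ = 2589
Mean = 2589/9 = 287.6667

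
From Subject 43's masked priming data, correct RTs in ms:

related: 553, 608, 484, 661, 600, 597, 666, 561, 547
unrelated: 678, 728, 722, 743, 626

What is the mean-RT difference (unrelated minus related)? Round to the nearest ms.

113 ms

M(related) = 5277/9 = 586.333
M(unrelated) = 3497/5 = 699.400
Difference = 699.400 − 586.333 = 113.067 ms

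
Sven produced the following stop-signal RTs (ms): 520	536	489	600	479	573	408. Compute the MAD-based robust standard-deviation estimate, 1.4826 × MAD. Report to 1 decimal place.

60.8 ms

Sorted: 408, 479, 489, 520, 536, 573, 600 → median = 520
|x − 520| sorted: 0, 16, 31, 41, 53, 80, 112 → MAD = 41
Robust SD ≈ 1.4826 × 41 = 60.787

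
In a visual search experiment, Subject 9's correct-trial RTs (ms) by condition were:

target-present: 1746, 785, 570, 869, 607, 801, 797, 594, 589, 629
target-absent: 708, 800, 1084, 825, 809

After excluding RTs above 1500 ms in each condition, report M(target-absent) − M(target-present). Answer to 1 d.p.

target-present: exclude 1746
M(target-present) = 6241/9 = 693.444
M(target-absent) = 4226/5 = 845.200
Difference = 845.200 − 693.444 = 151.756 ms

151.8 ms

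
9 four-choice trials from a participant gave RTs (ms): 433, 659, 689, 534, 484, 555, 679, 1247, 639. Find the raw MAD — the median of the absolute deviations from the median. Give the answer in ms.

84 ms

Sorted: 433, 484, 534, 555, 639, 659, 679, 689, 1247 → median = 639
|x − 639|: 206, 20, 50, 105, 155, 84, 40, 608, 0
Sorted deviations: 0, 20, 40, 50, 84, 105, 155, 206, 608 → MAD = 84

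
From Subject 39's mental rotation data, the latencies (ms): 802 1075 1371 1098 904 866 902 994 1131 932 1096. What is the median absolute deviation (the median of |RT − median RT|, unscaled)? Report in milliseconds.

102 ms

Sorted: 802, 866, 902, 904, 932, 994, 1075, 1096, 1098, 1131, 1371 → median = 994
|x − 994|: 192, 81, 377, 104, 90, 128, 92, 0, 137, 62, 102
Sorted deviations: 0, 62, 81, 90, 92, 102, 104, 128, 137, 192, 377 → MAD = 102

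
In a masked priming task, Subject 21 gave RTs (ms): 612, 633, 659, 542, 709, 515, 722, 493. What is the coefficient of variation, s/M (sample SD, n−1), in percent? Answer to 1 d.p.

n = 8, Σ = 4885, M = 610.6250
Σ(x−M)² = 52613.875; s = √(52613.875/7) = 86.6964
CV = 86.6964 / 610.6250 = 0.14198 = 14.198%

14.2%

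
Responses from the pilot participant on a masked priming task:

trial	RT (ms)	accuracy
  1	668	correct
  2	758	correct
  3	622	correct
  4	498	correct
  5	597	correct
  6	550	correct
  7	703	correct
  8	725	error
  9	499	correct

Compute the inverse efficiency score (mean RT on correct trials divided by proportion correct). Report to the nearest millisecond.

Correct trials (n=8): 668, 758, 622, 498, 597, 550, 703, 499
Mean correct RT = 4895/8 = 611.8750 ms
Proportion correct = 8/9
IES = 611.8750 / (8/9) = 688.359 ms

688 ms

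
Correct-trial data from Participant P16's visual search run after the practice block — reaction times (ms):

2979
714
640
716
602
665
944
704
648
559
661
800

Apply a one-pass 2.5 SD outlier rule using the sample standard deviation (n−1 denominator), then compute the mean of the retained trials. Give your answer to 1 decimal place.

695.7 ms

n = 12, ΣRT = 10632, M = 886.000
Σ(x−M)² = 4887228.00; s = √(4887228.00/11) = 666.553
Cutoffs: 886.000 ± 2.5·666.553 → [-780.4, 2552.4]
Outside: 2979 → excluded.
Retained (n=11): Σ = 7653, mean = 7653/11 = 695.727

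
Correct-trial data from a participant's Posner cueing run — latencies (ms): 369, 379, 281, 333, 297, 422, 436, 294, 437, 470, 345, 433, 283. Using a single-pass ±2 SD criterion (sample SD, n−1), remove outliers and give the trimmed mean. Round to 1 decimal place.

367.6 ms

n = 13, ΣRT = 4779, M = 367.615
Σ(x−M)² = 54115.08; s = √(54115.08/12) = 67.153
Cutoffs: 367.615 ± 2·67.153 → [233.3, 501.9]
No RTs fall outside the cutoffs; all 13 retained. Mean = 4779/13 = 367.615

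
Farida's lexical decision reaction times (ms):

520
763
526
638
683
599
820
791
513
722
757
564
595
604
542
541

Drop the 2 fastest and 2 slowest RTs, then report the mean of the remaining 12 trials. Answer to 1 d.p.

627.8 ms

Sorted: 513, 520, 526, 541, 542, 564, 595, 599, 604, 638, 683, 722, 757, 763, 791, 820
Drop lowest 2 (513, 520) and highest 2 (791, 820)
Remaining (n=12): Σ = 7534, mean = 7534/12 = 627.833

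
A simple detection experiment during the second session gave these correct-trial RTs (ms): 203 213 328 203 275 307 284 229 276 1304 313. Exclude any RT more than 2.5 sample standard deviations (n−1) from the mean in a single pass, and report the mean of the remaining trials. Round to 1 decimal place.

n = 11, ΣRT = 3935, M = 357.727
Σ(x−M)² = 1005246.18; s = √(1005246.18/10) = 317.056
Cutoffs: 357.727 ± 2.5·317.056 → [-434.9, 1150.4]
Outside: 1304 → excluded.
Retained (n=10): Σ = 2631, mean = 2631/10 = 263.100

263.1 ms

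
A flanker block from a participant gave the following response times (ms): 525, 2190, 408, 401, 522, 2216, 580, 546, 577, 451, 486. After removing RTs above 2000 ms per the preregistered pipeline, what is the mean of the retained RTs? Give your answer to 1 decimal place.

Excluded: 2190, 2216
Retained (n=9): Σ = 4496
Mean = 4496/9 = 499.5556

499.6 ms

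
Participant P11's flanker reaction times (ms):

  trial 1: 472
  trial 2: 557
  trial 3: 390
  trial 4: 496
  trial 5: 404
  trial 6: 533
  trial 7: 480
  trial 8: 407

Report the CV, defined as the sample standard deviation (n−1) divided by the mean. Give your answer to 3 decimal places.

n = 8, Σ = 3739, M = 467.3750
Σ(x−M)² = 26987.875; s = √(26987.875/7) = 62.0920
CV = 62.0920 / 467.3750 = 0.13285

0.133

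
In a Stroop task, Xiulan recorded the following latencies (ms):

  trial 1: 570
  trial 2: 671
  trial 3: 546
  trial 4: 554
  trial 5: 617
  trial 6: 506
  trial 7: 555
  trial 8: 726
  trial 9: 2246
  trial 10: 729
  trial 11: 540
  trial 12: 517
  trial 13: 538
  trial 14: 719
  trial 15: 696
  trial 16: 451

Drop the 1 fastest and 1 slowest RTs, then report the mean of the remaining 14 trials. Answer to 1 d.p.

Sorted: 451, 506, 517, 538, 540, 546, 554, 555, 570, 617, 671, 696, 719, 726, 729, 2246
Drop lowest 1 (451) and highest 1 (2246)
Remaining (n=14): Σ = 8484, mean = 8484/14 = 606.000

606.0 ms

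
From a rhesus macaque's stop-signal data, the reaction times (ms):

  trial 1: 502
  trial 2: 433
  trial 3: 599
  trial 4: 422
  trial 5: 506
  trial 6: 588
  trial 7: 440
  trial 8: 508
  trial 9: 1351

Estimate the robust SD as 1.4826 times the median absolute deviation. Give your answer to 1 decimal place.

Sorted: 422, 433, 440, 502, 506, 508, 588, 599, 1351 → median = 506
|x − 506| sorted: 0, 2, 4, 66, 73, 82, 84, 93, 845 → MAD = 73
Robust SD ≈ 1.4826 × 73 = 108.230

108.2 ms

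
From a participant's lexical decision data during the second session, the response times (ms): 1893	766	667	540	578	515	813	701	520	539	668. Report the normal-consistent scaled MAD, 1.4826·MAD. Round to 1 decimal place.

188.3 ms

Sorted: 515, 520, 539, 540, 578, 667, 668, 701, 766, 813, 1893 → median = 667
|x − 667| sorted: 0, 1, 34, 89, 99, 127, 128, 146, 147, 152, 1226 → MAD = 127
Robust SD ≈ 1.4826 × 127 = 188.290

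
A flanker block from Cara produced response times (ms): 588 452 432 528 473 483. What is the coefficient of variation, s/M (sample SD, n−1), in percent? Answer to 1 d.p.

11.5%

n = 6, Σ = 2956, M = 492.6667
Σ(x−M)² = 16151.333; s = √(16151.333/5) = 56.8354
CV = 56.8354 / 492.6667 = 0.11536 = 11.536%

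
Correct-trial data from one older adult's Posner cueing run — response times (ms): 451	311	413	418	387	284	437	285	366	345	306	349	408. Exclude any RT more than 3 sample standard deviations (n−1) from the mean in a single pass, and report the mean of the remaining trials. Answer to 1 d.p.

n = 13, ΣRT = 4760, M = 366.154
Σ(x−M)² = 40023.69; s = √(40023.69/12) = 57.752
Cutoffs: 366.154 ± 3·57.752 → [192.9, 539.4]
No RTs fall outside the cutoffs; all 13 retained. Mean = 4760/13 = 366.154

366.2 ms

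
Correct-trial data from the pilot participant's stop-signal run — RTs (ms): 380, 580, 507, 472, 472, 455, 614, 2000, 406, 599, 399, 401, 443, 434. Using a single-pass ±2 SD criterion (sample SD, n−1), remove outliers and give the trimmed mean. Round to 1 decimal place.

n = 14, ΣRT = 8162, M = 583.000
Σ(x−M)² = 2237236.00; s = √(2237236.00/13) = 414.843
Cutoffs: 583.000 ± 2·414.843 → [-246.7, 1412.7]
Outside: 2000 → excluded.
Retained (n=13): Σ = 6162, mean = 6162/13 = 474.000

474.0 ms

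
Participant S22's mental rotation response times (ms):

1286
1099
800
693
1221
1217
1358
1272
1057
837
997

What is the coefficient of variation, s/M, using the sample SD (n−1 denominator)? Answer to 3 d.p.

n = 11, Σ = 11837, M = 1076.0909
Σ(x−M)² = 490062.909; s = √(490062.909/10) = 221.3736
CV = 221.3736 / 1076.0909 = 0.20572

0.206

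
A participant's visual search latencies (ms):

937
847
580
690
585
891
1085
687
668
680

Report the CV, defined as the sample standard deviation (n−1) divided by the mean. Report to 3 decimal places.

0.218

n = 10, Σ = 7650, M = 765.0000
Σ(x−M)² = 249552.000; s = √(249552.000/9) = 166.5173
CV = 166.5173 / 765.0000 = 0.21767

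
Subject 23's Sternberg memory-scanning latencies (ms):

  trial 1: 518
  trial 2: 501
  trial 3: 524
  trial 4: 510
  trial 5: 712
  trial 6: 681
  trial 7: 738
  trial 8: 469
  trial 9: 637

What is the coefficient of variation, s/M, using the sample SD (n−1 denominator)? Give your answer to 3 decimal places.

n = 9, Σ = 5290, M = 587.7778
Σ(x−M)² = 85735.556; s = √(85735.556/8) = 103.5227
CV = 103.5227 / 587.7778 = 0.17613

0.176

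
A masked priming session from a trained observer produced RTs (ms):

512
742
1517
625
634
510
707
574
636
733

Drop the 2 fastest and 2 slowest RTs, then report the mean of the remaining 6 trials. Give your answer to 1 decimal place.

651.5 ms

Sorted: 510, 512, 574, 625, 634, 636, 707, 733, 742, 1517
Drop lowest 2 (510, 512) and highest 2 (742, 1517)
Remaining (n=6): Σ = 3909, mean = 3909/6 = 651.500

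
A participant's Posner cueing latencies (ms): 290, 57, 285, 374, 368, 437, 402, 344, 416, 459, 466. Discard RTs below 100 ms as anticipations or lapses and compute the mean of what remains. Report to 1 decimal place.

Excluded: 57
Retained (n=10): Σ = 3841
Mean = 3841/10 = 384.1000

384.1 ms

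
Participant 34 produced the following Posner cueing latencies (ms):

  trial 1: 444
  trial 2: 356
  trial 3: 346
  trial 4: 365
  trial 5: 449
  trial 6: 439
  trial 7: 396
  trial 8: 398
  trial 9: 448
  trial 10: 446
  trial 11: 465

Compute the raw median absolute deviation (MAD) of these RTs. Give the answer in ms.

26 ms

Sorted: 346, 356, 365, 396, 398, 439, 444, 446, 448, 449, 465 → median = 439
|x − 439|: 5, 83, 93, 74, 10, 0, 43, 41, 9, 7, 26
Sorted deviations: 0, 5, 7, 9, 10, 26, 41, 43, 74, 83, 93 → MAD = 26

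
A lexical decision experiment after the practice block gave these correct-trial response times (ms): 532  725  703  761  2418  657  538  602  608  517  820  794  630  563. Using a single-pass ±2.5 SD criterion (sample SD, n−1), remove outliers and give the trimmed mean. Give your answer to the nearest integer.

n = 14, ΣRT = 10868, M = 776.286
Σ(x−M)² = 3029184.86; s = √(3029184.86/13) = 482.715
Cutoffs: 776.286 ± 2.5·482.715 → [-430.5, 1983.1]
Outside: 2418 → excluded.
Retained (n=13): Σ = 8450, mean = 8450/13 = 650.000

650 ms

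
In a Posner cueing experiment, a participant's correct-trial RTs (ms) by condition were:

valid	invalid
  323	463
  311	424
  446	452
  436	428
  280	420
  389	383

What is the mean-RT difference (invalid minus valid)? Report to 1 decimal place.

64.2 ms

M(valid) = 2185/6 = 364.167
M(invalid) = 2570/6 = 428.333
Difference = 428.333 − 364.167 = 64.167 ms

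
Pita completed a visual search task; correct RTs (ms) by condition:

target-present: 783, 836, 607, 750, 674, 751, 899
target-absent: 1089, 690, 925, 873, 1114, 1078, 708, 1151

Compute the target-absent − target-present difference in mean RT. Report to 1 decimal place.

196.4 ms

M(target-present) = 5300/7 = 757.143
M(target-absent) = 7628/8 = 953.500
Difference = 953.500 − 757.143 = 196.357 ms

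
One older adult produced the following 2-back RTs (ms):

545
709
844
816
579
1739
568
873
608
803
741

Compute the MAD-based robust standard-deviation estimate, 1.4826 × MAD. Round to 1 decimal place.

195.7 ms

Sorted: 545, 568, 579, 608, 709, 741, 803, 816, 844, 873, 1739 → median = 741
|x − 741| sorted: 0, 32, 62, 75, 103, 132, 133, 162, 173, 196, 998 → MAD = 132
Robust SD ≈ 1.4826 × 132 = 195.703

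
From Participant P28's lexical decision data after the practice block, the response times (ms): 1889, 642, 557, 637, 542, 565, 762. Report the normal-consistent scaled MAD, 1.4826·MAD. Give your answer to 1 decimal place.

Sorted: 542, 557, 565, 637, 642, 762, 1889 → median = 637
|x − 637| sorted: 0, 5, 72, 80, 95, 125, 1252 → MAD = 80
Robust SD ≈ 1.4826 × 80 = 118.608

118.6 ms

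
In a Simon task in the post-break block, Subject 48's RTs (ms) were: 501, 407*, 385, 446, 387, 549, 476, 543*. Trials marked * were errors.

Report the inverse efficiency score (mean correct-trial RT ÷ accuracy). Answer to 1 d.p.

609.8 ms

Correct trials (n=6): 501, 385, 446, 387, 549, 476
Mean correct RT = 2744/6 = 457.3333 ms
Proportion correct = 6/8
IES = 457.3333 / (6/8) = 609.778 ms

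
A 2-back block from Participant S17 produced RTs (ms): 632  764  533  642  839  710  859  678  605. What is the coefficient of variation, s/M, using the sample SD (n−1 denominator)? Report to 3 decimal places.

0.156

n = 9, Σ = 6262, M = 695.7778
Σ(x−M)² = 94023.556; s = √(94023.556/8) = 108.4110
CV = 108.4110 / 695.7778 = 0.15581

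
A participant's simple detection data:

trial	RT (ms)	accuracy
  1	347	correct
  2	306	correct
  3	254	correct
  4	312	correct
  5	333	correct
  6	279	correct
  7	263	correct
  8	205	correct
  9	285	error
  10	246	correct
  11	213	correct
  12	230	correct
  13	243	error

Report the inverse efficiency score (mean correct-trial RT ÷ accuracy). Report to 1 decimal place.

321.0 ms

Correct trials (n=11): 347, 306, 254, 312, 333, 279, 263, 205, 246, 213, 230
Mean correct RT = 2988/11 = 271.6364 ms
Proportion correct = 11/13
IES = 271.6364 / (11/13) = 321.025 ms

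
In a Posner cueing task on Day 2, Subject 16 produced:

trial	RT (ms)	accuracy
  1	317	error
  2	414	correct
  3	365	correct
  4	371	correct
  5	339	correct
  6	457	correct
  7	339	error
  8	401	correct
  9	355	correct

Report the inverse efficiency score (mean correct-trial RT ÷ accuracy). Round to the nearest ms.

Correct trials (n=7): 414, 365, 371, 339, 457, 401, 355
Mean correct RT = 2702/7 = 386.0000 ms
Proportion correct = 7/9
IES = 386.0000 / (7/9) = 496.286 ms

496 ms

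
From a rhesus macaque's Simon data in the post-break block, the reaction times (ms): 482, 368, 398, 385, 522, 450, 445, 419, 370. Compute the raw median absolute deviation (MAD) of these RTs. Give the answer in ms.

34 ms

Sorted: 368, 370, 385, 398, 419, 445, 450, 482, 522 → median = 419
|x − 419|: 63, 51, 21, 34, 103, 31, 26, 0, 49
Sorted deviations: 0, 21, 26, 31, 34, 49, 51, 63, 103 → MAD = 34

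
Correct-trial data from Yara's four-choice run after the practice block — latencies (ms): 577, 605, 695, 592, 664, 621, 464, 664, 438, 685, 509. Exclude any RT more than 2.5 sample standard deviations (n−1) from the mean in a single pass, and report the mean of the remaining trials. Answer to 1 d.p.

592.2 ms

n = 11, ΣRT = 6514, M = 592.182
Σ(x−M)² = 77849.64; s = √(77849.64/10) = 88.232
Cutoffs: 592.182 ± 2.5·88.232 → [371.6, 812.8]
No RTs fall outside the cutoffs; all 11 retained. Mean = 6514/11 = 592.182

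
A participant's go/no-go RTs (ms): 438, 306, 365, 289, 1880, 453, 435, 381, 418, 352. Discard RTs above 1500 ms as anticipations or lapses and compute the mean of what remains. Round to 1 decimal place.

381.9 ms

Excluded: 1880
Retained (n=9): Σ = 3437
Mean = 3437/9 = 381.8889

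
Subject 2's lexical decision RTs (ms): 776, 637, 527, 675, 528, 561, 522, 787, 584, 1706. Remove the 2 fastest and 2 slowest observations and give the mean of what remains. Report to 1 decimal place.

626.8 ms

Sorted: 522, 527, 528, 561, 584, 637, 675, 776, 787, 1706
Drop lowest 2 (522, 527) and highest 2 (787, 1706)
Remaining (n=6): Σ = 3761, mean = 3761/6 = 626.833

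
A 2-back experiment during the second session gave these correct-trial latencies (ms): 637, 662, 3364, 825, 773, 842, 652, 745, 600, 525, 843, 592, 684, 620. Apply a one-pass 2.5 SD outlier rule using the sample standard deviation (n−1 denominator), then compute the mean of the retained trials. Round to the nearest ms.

692 ms

n = 14, ΣRT = 12364, M = 883.143
Σ(x−M)² = 6757571.71; s = √(6757571.71/13) = 720.981
Cutoffs: 883.143 ± 2.5·720.981 → [-919.3, 2685.6]
Outside: 3364 → excluded.
Retained (n=13): Σ = 9000, mean = 9000/13 = 692.308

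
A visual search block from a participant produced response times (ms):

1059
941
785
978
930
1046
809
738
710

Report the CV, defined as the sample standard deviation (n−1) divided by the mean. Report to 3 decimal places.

n = 9, Σ = 7996, M = 888.4444
Σ(x−M)² = 137910.222; s = √(137910.222/8) = 131.2965
CV = 131.2965 / 888.4444 = 0.14778

0.148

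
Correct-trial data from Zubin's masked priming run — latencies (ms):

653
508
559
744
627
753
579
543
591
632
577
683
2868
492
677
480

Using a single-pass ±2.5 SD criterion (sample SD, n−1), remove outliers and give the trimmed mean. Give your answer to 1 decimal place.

n = 16, ΣRT = 11966, M = 747.875
Σ(x−M)² = 4895985.75; s = √(4895985.75/15) = 571.313
Cutoffs: 747.875 ± 2.5·571.313 → [-680.4, 2176.2]
Outside: 2868 → excluded.
Retained (n=15): Σ = 9098, mean = 9098/15 = 606.533

606.5 ms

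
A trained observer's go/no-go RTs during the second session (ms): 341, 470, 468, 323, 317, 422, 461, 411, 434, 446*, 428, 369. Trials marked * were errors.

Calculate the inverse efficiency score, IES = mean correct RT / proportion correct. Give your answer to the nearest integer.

Correct trials (n=11): 341, 470, 468, 323, 317, 422, 461, 411, 434, 428, 369
Mean correct RT = 4444/11 = 404.0000 ms
Proportion correct = 11/12
IES = 404.0000 / (11/12) = 440.727 ms

441 ms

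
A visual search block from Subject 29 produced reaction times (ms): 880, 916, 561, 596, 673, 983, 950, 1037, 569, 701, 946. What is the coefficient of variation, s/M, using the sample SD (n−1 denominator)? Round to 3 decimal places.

n = 11, Σ = 8812, M = 801.0909
Σ(x−M)² = 331344.909; s = √(331344.909/10) = 182.0288
CV = 182.0288 / 801.0909 = 0.22723

0.227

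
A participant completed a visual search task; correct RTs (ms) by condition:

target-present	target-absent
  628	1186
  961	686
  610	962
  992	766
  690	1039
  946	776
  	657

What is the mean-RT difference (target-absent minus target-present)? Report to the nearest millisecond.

M(target-present) = 4827/6 = 804.500
M(target-absent) = 6072/7 = 867.429
Difference = 867.429 − 804.500 = 62.929 ms

63 ms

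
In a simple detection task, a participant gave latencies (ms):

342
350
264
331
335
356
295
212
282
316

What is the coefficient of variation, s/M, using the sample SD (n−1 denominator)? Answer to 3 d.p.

n = 10, Σ = 3083, M = 308.3000
Σ(x−M)² = 18542.100; s = √(18542.100/9) = 45.3898
CV = 45.3898 / 308.3000 = 0.14723

0.147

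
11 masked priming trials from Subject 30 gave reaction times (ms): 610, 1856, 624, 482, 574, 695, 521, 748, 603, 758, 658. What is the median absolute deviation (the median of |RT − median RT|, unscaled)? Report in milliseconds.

Sorted: 482, 521, 574, 603, 610, 624, 658, 695, 748, 758, 1856 → median = 624
|x − 624|: 14, 1232, 0, 142, 50, 71, 103, 124, 21, 134, 34
Sorted deviations: 0, 14, 21, 34, 50, 71, 103, 124, 134, 142, 1232 → MAD = 71

71 ms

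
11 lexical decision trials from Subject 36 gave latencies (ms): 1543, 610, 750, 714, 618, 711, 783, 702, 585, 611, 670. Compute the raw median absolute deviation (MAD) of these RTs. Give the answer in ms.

Sorted: 585, 610, 611, 618, 670, 702, 711, 714, 750, 783, 1543 → median = 702
|x − 702|: 841, 92, 48, 12, 84, 9, 81, 0, 117, 91, 32
Sorted deviations: 0, 9, 12, 32, 48, 81, 84, 91, 92, 117, 841 → MAD = 81

81 ms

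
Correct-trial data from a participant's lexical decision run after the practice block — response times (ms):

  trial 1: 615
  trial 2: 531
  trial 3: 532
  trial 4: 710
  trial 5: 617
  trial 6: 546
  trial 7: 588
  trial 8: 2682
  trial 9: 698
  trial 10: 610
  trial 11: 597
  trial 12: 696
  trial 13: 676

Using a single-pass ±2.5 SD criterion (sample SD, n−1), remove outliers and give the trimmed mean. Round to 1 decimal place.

n = 13, ΣRT = 10098, M = 776.769
Σ(x−M)² = 3978272.31; s = √(3978272.31/12) = 575.780
Cutoffs: 776.769 ± 2.5·575.780 → [-662.7, 2216.2]
Outside: 2682 → excluded.
Retained (n=12): Σ = 7416, mean = 7416/12 = 618.000

618.0 ms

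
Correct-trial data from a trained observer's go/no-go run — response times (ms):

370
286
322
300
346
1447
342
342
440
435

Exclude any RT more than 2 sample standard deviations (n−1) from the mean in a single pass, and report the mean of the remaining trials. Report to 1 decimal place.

n = 10, ΣRT = 4630, M = 463.000
Σ(x−M)² = 1098968.00; s = √(1098968.00/9) = 349.439
Cutoffs: 463.000 ± 2·349.439 → [-235.9, 1161.9]
Outside: 1447 → excluded.
Retained (n=9): Σ = 3183, mean = 3183/9 = 353.667

353.7 ms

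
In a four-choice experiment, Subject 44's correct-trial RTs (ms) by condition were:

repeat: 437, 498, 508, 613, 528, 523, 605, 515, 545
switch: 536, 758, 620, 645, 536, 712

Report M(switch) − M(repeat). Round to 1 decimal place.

104.3 ms

M(repeat) = 4772/9 = 530.222
M(switch) = 3807/6 = 634.500
Difference = 634.500 − 530.222 = 104.278 ms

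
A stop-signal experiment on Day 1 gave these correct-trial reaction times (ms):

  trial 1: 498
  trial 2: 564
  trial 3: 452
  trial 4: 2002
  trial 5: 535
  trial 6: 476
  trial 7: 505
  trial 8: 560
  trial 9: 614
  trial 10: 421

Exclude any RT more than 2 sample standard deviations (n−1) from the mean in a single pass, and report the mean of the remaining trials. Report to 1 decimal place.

n = 10, ΣRT = 6627, M = 662.700
Σ(x−M)² = 2022358.10; s = √(2022358.10/9) = 474.032
Cutoffs: 662.700 ± 2·474.032 → [-285.4, 1610.8]
Outside: 2002 → excluded.
Retained (n=9): Σ = 4625, mean = 4625/9 = 513.889

513.9 ms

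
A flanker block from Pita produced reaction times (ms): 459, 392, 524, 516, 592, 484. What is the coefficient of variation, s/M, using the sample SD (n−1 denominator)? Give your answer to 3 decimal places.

0.136

n = 6, Σ = 2967, M = 494.5000
Σ(x−M)² = 22715.500; s = √(22715.500/5) = 67.4025
CV = 67.4025 / 494.5000 = 0.13630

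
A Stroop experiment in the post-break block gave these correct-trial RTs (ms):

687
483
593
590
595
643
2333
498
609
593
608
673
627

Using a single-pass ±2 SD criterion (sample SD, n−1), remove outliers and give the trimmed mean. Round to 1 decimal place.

n = 13, ΣRT = 9532, M = 733.231
Σ(x−M)² = 2812470.31; s = √(2812470.31/12) = 484.120
Cutoffs: 733.231 ± 2·484.120 → [-235.0, 1701.5]
Outside: 2333 → excluded.
Retained (n=12): Σ = 7199, mean = 7199/12 = 599.917

599.9 ms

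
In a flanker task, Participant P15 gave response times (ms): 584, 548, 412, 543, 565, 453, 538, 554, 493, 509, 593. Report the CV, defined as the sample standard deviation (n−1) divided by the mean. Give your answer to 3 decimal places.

0.105

n = 11, Σ = 5792, M = 526.5455
Σ(x−M)² = 30774.727; s = √(30774.727/10) = 55.4750
CV = 55.4750 / 526.5455 = 0.10536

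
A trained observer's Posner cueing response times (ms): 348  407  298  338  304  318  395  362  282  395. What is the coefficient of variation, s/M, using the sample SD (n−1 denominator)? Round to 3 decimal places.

0.129

n = 10, Σ = 3447, M = 344.7000
Σ(x−M)² = 17778.100; s = √(17778.100/9) = 44.4448
CV = 44.4448 / 344.7000 = 0.12894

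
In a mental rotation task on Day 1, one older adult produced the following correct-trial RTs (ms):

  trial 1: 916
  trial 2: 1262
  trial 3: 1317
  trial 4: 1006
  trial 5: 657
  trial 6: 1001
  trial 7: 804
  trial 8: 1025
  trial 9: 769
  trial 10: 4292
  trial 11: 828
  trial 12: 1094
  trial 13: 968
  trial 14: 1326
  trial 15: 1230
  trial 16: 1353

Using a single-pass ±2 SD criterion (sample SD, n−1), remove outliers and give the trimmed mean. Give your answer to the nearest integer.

n = 16, ΣRT = 19848, M = 1240.500
Σ(x−M)² = 10621326.00; s = √(10621326.00/15) = 841.480
Cutoffs: 1240.500 ± 2·841.480 → [-442.5, 2923.5]
Outside: 4292 → excluded.
Retained (n=15): Σ = 15556, mean = 15556/15 = 1037.067

1037 ms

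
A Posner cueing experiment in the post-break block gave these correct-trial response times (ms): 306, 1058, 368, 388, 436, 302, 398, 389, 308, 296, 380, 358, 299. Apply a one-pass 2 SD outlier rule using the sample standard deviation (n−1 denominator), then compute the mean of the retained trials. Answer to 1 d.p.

352.3 ms

n = 13, ΣRT = 5286, M = 406.615
Σ(x−M)² = 485069.08; s = √(485069.08/12) = 201.053
Cutoffs: 406.615 ± 2·201.053 → [4.5, 808.7]
Outside: 1058 → excluded.
Retained (n=12): Σ = 4228, mean = 4228/12 = 352.333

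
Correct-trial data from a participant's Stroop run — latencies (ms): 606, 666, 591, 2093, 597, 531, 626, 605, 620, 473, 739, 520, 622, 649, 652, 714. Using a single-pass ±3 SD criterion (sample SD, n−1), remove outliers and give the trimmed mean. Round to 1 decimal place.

n = 16, ΣRT = 11304, M = 706.500
Σ(x−M)² = 2118352.00; s = √(2118352.00/15) = 375.797
Cutoffs: 706.500 ± 3·375.797 → [-420.9, 1833.9]
Outside: 2093 → excluded.
Retained (n=15): Σ = 9211, mean = 9211/15 = 614.067

614.1 ms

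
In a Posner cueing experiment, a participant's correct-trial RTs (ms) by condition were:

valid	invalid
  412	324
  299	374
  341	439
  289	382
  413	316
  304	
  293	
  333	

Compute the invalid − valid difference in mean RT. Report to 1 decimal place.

M(valid) = 2684/8 = 335.500
M(invalid) = 1835/5 = 367.000
Difference = 367.000 − 335.500 = 31.500 ms

31.5 ms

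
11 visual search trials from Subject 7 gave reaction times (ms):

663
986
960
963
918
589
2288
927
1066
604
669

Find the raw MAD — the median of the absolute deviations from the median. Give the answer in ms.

Sorted: 589, 604, 663, 669, 918, 927, 960, 963, 986, 1066, 2288 → median = 927
|x − 927|: 264, 59, 33, 36, 9, 338, 1361, 0, 139, 323, 258
Sorted deviations: 0, 9, 33, 36, 59, 139, 258, 264, 323, 338, 1361 → MAD = 139

139 ms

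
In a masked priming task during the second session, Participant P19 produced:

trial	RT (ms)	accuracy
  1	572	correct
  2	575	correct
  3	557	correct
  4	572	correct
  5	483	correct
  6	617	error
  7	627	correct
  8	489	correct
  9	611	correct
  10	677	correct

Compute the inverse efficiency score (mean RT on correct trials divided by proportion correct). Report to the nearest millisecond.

637 ms

Correct trials (n=9): 572, 575, 557, 572, 483, 627, 489, 611, 677
Mean correct RT = 5163/9 = 573.6667 ms
Proportion correct = 9/10
IES = 573.6667 / (9/10) = 637.407 ms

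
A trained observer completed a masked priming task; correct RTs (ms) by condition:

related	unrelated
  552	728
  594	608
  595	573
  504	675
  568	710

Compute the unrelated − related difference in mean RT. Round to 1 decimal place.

96.2 ms

M(related) = 2813/5 = 562.600
M(unrelated) = 3294/5 = 658.800
Difference = 658.800 − 562.600 = 96.200 ms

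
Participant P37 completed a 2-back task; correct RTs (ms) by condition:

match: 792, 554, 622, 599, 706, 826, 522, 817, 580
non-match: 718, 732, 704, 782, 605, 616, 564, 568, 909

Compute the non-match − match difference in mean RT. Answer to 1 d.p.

M(match) = 6018/9 = 668.667
M(non-match) = 6198/9 = 688.667
Difference = 688.667 − 668.667 = 20.000 ms

20.0 ms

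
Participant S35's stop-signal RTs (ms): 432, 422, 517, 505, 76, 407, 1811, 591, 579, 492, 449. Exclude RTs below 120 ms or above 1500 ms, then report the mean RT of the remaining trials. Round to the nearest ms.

488 ms

Excluded: 76, 1811
Retained (n=9): Σ = 4394
Mean = 4394/9 = 488.2222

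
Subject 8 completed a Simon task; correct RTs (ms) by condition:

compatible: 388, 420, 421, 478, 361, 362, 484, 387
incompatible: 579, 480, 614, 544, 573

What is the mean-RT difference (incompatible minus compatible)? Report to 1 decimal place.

M(compatible) = 3301/8 = 412.625
M(incompatible) = 2790/5 = 558.000
Difference = 558.000 − 412.625 = 145.375 ms

145.4 ms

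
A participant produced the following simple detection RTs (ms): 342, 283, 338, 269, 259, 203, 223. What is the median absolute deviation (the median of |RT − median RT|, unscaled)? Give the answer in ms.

Sorted: 203, 223, 259, 269, 283, 338, 342 → median = 269
|x − 269|: 73, 14, 69, 0, 10, 66, 46
Sorted deviations: 0, 10, 14, 46, 66, 69, 73 → MAD = 46

46 ms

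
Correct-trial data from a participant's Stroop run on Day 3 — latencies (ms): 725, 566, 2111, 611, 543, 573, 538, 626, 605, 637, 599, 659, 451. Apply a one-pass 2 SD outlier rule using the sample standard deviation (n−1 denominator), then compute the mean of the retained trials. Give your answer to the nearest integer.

n = 13, ΣRT = 9244, M = 711.077
Σ(x−M)² = 2175202.92; s = √(2175202.92/12) = 425.755
Cutoffs: 711.077 ± 2·425.755 → [-140.4, 1562.6]
Outside: 2111 → excluded.
Retained (n=12): Σ = 7133, mean = 7133/12 = 594.417

594 ms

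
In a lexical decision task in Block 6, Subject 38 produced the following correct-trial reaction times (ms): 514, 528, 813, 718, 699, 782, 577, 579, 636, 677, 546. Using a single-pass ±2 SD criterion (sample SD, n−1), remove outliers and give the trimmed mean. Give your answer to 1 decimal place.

642.6 ms

n = 11, ΣRT = 7069, M = 642.636
Σ(x−M)² = 105912.55; s = √(105912.55/10) = 102.914
Cutoffs: 642.636 ± 2·102.914 → [436.8, 848.5]
No RTs fall outside the cutoffs; all 11 retained. Mean = 7069/11 = 642.636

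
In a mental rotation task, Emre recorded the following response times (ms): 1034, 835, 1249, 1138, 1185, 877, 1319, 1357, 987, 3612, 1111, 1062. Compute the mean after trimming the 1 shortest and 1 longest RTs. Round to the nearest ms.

1132 ms

Sorted: 835, 877, 987, 1034, 1062, 1111, 1138, 1185, 1249, 1319, 1357, 3612
Drop lowest 1 (835) and highest 1 (3612)
Remaining (n=10): Σ = 11319, mean = 11319/10 = 1131.900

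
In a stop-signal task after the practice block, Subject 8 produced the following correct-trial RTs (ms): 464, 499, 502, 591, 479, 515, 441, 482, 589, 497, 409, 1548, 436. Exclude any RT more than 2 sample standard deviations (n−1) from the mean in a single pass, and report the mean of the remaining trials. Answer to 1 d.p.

n = 13, ΣRT = 7452, M = 573.231
Σ(x−M)² = 1062948.31; s = √(1062948.31/12) = 297.622
Cutoffs: 573.231 ± 2·297.622 → [-22.0, 1168.5]
Outside: 1548 → excluded.
Retained (n=12): Σ = 5904, mean = 5904/12 = 492.000

492.0 ms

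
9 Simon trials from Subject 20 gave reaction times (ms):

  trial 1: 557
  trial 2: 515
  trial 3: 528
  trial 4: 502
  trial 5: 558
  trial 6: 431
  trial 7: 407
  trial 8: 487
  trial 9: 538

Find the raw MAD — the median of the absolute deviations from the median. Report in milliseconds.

Sorted: 407, 431, 487, 502, 515, 528, 538, 557, 558 → median = 515
|x − 515|: 42, 0, 13, 13, 43, 84, 108, 28, 23
Sorted deviations: 0, 13, 13, 23, 28, 42, 43, 84, 108 → MAD = 28

28 ms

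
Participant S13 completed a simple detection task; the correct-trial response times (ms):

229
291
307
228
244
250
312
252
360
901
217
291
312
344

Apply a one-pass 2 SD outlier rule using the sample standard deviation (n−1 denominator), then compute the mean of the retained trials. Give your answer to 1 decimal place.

n = 14, ΣRT = 4538, M = 324.143
Σ(x−M)² = 384129.71; s = √(384129.71/13) = 171.897
Cutoffs: 324.143 ± 2·171.897 → [-19.7, 667.9]
Outside: 901 → excluded.
Retained (n=13): Σ = 3637, mean = 3637/13 = 279.769

279.8 ms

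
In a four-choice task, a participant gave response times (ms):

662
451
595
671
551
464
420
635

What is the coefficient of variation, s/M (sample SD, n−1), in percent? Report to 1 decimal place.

n = 8, Σ = 4449, M = 556.1250
Σ(x−M)² = 70232.875; s = √(70232.875/7) = 100.1662
CV = 100.1662 / 556.1250 = 0.18011 = 18.011%

18.0%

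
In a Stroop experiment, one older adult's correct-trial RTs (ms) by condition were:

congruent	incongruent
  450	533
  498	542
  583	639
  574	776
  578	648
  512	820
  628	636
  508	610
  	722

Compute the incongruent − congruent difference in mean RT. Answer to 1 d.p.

117.1 ms

M(congruent) = 4331/8 = 541.375
M(incongruent) = 5926/9 = 658.444
Difference = 658.444 − 541.375 = 117.069 ms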